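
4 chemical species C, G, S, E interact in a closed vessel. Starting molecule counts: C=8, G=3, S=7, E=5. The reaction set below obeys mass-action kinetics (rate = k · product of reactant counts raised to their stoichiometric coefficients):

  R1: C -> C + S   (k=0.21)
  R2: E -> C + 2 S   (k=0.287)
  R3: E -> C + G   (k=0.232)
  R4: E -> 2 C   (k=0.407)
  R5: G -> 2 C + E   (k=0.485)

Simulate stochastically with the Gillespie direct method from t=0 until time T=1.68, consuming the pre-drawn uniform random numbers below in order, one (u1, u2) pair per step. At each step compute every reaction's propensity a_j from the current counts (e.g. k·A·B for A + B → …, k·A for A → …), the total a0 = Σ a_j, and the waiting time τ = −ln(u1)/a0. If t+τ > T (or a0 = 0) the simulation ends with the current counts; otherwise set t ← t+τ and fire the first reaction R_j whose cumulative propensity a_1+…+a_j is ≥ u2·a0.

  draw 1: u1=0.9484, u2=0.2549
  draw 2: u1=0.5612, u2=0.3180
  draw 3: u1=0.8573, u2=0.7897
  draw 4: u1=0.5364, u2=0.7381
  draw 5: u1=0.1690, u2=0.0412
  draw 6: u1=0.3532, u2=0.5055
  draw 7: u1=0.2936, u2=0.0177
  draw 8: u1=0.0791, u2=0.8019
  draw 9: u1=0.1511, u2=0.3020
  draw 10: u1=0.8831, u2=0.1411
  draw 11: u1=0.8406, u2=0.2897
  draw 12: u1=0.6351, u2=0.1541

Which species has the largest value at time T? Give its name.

Dominant species at T: S

t=0.000: C=8 G=3 S=7 E=5
Draw 1: a1=1.680, a2=1.435, a3=1.160, a4=2.035, a5=1.455, a0=7.765; τ=−ln(0.9484)/7.765=0.007 → t=0.007; u2·a0=0.2549·7.765=1.979; a1=1.680 < 1.979 ≤ a1+a2=3.115 → R2 fires; C=9 G=3 S=9 E=4
Draw 2: a1=1.890, a2=1.148, a3=0.928, a4=1.628, a5=1.455, a0=7.049; τ=−ln(0.5612)/7.049=0.082 → t=0.089; u2·a0=0.3180·7.049=2.242; a1=1.890 < 2.242 ≤ a1+a2=3.038 → R2 fires; C=10 G=3 S=11 E=3
Draw 3: a1=2.100, a2=0.861, a3=0.696, a4=1.221, a5=1.455, a0=6.333; τ=−ln(0.8573)/6.333=0.024 → t=0.113; u2·a0=0.7897·6.333=5.001; a1+…+a4=4.878 < 5.001 ≤ a1+…+a5=6.333 → R5 fires; C=12 G=2 S=11 E=4
Draw 4: a1=2.520, a2=1.148, a3=0.928, a4=1.628, a5=0.970, a0=7.194; τ=−ln(0.5364)/7.194=0.087 → t=0.200; u2·a0=0.7381·7.194=5.310; a1+…+a3=4.596 < 5.310 ≤ a1+…+a4=6.224 → R4 fires; C=14 G=2 S=11 E=3
Draw 5: a1=2.940, a2=0.861, a3=0.696, a4=1.221, a5=0.970, a0=6.688; τ=−ln(0.1690)/6.688=0.266 → t=0.465; u2·a0=0.0412·6.688=0.276 ≤ a1=2.940 → R1 fires; C=14 G=2 S=12 E=3
Draw 6: a1=2.940, a2=0.861, a3=0.696, a4=1.221, a5=0.970, a0=6.688; τ=−ln(0.3532)/6.688=0.156 → t=0.621; u2·a0=0.5055·6.688=3.381; a1=2.940 < 3.381 ≤ a1+a2=3.801 → R2 fires; C=15 G=2 S=14 E=2
Draw 7: a1=3.150, a2=0.574, a3=0.464, a4=0.814, a5=0.970, a0=5.972; τ=−ln(0.2936)/5.972=0.205 → t=0.826; u2·a0=0.0177·5.972=0.106 ≤ a1=3.150 → R1 fires; C=15 G=2 S=15 E=2
Draw 8: a1=3.150, a2=0.574, a3=0.464, a4=0.814, a5=0.970, a0=5.972; τ=−ln(0.0791)/5.972=0.425 → t=1.251; u2·a0=0.8019·5.972=4.789; a1+…+a3=4.188 < 4.789 ≤ a1+…+a4=5.002 → R4 fires; C=17 G=2 S=15 E=1
Draw 9: a1=3.570, a2=0.287, a3=0.232, a4=0.407, a5=0.970, a0=5.466; τ=−ln(0.1511)/5.466=0.346 → t=1.597; u2·a0=0.3020·5.466=1.651 ≤ a1=3.570 → R1 fires; C=17 G=2 S=16 E=1
Draw 10: a1=3.570, a2=0.287, a3=0.232, a4=0.407, a5=0.970, a0=5.466; τ=−ln(0.8831)/5.466=0.023 → t=1.620; u2·a0=0.1411·5.466=0.771 ≤ a1=3.570 → R1 fires; C=17 G=2 S=17 E=1
Draw 11: a1=3.570, a2=0.287, a3=0.232, a4=0.407, a5=0.970, a0=5.466; τ=−ln(0.8406)/5.466=0.032 → t=1.651; u2·a0=0.2897·5.466=1.584 ≤ a1=3.570 → R1 fires; C=17 G=2 S=18 E=1
Draw 12: a1=3.570, a2=0.287, a3=0.232, a4=0.407, a5=0.970, a0=5.466; τ=−ln(0.6351)/5.466=0.083 → t=1.734 > T=1.68: stop.
At T=1.68: C=17 G=2 S=18 E=1; the largest is S.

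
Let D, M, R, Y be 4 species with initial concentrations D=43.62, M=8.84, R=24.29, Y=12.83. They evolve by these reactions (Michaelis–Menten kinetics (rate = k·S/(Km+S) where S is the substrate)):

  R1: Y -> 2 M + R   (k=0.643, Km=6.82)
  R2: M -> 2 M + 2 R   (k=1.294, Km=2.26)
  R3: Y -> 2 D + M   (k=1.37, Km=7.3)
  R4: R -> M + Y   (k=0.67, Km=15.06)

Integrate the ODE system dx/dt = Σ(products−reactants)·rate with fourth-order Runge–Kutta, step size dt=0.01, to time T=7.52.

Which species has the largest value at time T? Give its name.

RK4 with dt=0.01: 752 steps to T=7.52. Trajectory (selected grid times):
t=0.00: D=43.62 M=8.84 R=24.29 Y=12.83
t=0.84: D=45.07 M=11.50 R=26.06 Y=12.11
t=1.67: D=46.47 M=14.15 R=27.87 Y=11.42
t=2.51: D=47.86 M=16.83 R=29.73 Y=10.77
t=3.34: D=49.20 M=19.48 R=31.59 Y=10.15
t=4.18: D=50.52 M=22.14 R=33.49 Y=9.55
t=5.01: D=51.80 M=24.76 R=35.37 Y=8.99
t=5.85: D=53.05 M=27.39 R=37.27 Y=8.46
t=6.68: D=54.25 M=29.97 R=39.16 Y=7.97
t=7.52: D=55.44 M=32.56 R=41.06 Y=7.50
At T=7.52: D=55.44 M=32.56 R=41.06 Y=7.50; the largest is D.

Dominant species at T: D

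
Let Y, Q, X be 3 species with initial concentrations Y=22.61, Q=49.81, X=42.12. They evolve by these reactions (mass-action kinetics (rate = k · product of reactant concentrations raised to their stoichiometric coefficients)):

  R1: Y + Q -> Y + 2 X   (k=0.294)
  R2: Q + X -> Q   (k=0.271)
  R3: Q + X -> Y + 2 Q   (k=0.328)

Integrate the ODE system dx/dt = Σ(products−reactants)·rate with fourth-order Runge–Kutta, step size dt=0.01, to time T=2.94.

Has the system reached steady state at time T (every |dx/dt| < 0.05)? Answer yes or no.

Steady state at T: yes

RK4 with dt=0.01: 294 steps to T=2.94. Trajectory (selected grid times):
t=0.00: Y=22.61 Q=49.81 X=42.12
t=0.33: Y=248.07 Q=2.69 X=175.53
t=0.65: Y=258.11 Q=0.02 X=182.63
t=0.98: Y=258.17 Q=0.00 X=182.68
t=1.31: Y=258.17 Q=0.00 X=182.68
t=1.63: Y=258.17 Q=0.00 X=182.68
t=1.96: Y=258.17 Q=0.00 X=182.68
t=2.29: Y=258.17 Q=0.00 X=182.68
t=2.61: Y=258.17 Q=0.00 X=182.68
t=2.94: Y=258.17 Q=0.00 X=182.68
Rates at T: R1=0.0000, R2=0.0000, R3=0.0000
dx/dt at T (Σ net stoichiometry × rate): Y=+0.0000, Q=-0.0000, X=+0.0000
Largest |dx/dt| is |+0.0000| (Y) < 0.05 → steady.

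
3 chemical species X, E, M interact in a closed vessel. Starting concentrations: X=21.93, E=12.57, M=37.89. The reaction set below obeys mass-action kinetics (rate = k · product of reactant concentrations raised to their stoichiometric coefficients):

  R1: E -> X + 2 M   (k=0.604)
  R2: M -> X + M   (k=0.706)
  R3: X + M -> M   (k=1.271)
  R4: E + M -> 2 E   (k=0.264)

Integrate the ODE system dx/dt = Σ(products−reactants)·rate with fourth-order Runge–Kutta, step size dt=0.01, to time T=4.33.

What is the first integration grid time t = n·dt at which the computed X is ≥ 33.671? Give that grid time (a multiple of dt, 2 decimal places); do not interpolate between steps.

RK4 with dt=0.01: 433 steps to T=4.33. Trajectory (selected grid times):
t=0.00: X=21.93 E=12.57 M=37.89
t=0.48: X=4.67 E=57.59 M=4.76
t=0.96: X=7.73 E=77.20 M=4.58
t=1.44: X=10.26 E=103.16 M=4.58
t=1.92: X=13.52 E=137.85 M=4.58
t=2.41: X=17.99 E=185.33 M=4.58
t=2.89: X=23.86 E=247.66 M=4.58
t=3.37: X=31.69 E=330.95 M=4.58
t=3.47: X=33.63 E=351.56 M=4.58
t=3.48: X=33.83 E=353.69 M=4.58
t=3.85: X=42.17 E=442.26 M=4.58
t=4.33: X=56.16 E=591.00 M=4.58
X(3.47)=33.632 < 33.671 but X(3.48)=33.832 ≥ 33.671, so the first grid time is t=3.48.

Threshold first reached at t = 3.48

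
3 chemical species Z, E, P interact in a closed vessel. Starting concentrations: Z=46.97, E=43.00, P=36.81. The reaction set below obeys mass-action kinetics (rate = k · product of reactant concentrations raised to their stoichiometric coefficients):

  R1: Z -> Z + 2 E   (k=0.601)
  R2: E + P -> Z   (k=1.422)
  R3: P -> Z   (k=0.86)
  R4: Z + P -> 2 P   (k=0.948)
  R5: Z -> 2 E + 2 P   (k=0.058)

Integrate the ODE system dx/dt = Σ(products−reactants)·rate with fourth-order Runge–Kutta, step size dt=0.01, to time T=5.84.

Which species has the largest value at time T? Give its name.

Dominant species at T: P

RK4 with dt=0.01: 584 steps to T=5.84. Trajectory (selected grid times):
t=0.00: Z=46.97 E=43.00 P=36.81
t=0.65: Z=0.92 E=0.01 P=83.01
t=1.30: Z=0.92 E=0.01 P=83.05
t=1.95: Z=0.92 E=0.01 P=83.08
t=2.60: Z=0.92 E=0.01 P=83.11
t=3.24: Z=0.92 E=0.01 P=83.15
t=3.89: Z=0.92 E=0.01 P=83.18
t=4.54: Z=0.92 E=0.01 P=83.22
t=5.19: Z=0.92 E=0.01 P=83.25
t=5.84: Z=0.92 E=0.01 P=83.29
At T=5.84: Z=0.92 E=0.01 P=83.29; the largest is P.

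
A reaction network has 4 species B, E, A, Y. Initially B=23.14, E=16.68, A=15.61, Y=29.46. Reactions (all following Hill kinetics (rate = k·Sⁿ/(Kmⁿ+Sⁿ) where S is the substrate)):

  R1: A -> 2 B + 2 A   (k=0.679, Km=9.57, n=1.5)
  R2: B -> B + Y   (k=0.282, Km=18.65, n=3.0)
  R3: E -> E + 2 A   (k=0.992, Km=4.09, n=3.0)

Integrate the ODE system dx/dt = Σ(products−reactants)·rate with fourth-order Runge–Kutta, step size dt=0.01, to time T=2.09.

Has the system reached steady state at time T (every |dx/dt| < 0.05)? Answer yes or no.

Steady state at T: no

RK4 with dt=0.01: 209 steps to T=2.09. Trajectory (selected grid times):
t=0.00: B=23.14 E=16.68 A=15.61 Y=29.46
t=0.23: B=23.35 E=16.68 A=16.17 Y=29.50
t=0.46: B=23.57 E=16.68 A=16.72 Y=29.55
t=0.70: B=23.80 E=16.68 A=17.31 Y=29.59
t=0.93: B=24.02 E=16.68 A=17.87 Y=29.64
t=1.16: B=24.25 E=16.68 A=18.43 Y=29.68
t=1.39: B=24.48 E=16.68 A=19.00 Y=29.72
t=1.63: B=24.72 E=16.68 A=19.59 Y=29.77
t=1.86: B=24.95 E=16.68 A=20.15 Y=29.82
t=2.09: B=25.19 E=16.68 A=20.72 Y=29.86
Rates at T: R1=0.5168, R2=0.2006, R3=0.9776
dx/dt at T (Σ net stoichiometry × rate): B=+1.0336, E=+0.0000, A=+2.4720, Y=+0.2006
Largest |dx/dt| is |+2.4720| (A) ≥ 0.05 → not steady.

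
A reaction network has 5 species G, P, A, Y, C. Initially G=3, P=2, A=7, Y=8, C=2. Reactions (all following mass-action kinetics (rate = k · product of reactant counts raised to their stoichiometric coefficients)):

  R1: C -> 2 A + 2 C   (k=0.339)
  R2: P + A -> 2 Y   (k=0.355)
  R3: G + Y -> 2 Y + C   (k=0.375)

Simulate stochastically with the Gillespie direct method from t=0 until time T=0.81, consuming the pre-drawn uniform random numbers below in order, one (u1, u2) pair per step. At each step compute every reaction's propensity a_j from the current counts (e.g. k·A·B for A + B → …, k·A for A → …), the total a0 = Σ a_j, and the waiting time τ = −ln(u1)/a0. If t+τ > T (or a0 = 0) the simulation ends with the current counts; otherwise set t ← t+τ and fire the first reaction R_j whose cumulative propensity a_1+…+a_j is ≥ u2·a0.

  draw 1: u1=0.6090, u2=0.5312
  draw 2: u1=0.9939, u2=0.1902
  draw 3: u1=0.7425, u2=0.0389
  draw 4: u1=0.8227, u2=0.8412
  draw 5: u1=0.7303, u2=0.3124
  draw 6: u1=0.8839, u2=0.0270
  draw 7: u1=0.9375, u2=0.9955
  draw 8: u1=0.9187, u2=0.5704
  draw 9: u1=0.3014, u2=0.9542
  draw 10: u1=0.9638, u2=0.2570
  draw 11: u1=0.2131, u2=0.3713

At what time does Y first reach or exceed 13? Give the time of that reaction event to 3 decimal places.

t=0.000: G=3 P=2 A=7 Y=8 C=2
Draw 1: a1=0.678, a2=4.970, a3=9.000, a0=14.648; τ=−ln(0.6090)/14.648=0.034 → t=0.034; u2·a0=0.5312·14.648=7.781; a1+a2=5.648 < 7.781 ≤ a1+…+a3=14.648 → R3 fires; G=2 P=2 A=7 Y=9 C=3
Draw 2: a1=1.017, a2=4.970, a3=6.750, a0=12.737; τ=−ln(0.9939)/12.737=0.000 → t=0.034; u2·a0=0.1902·12.737=2.423; a1=1.017 < 2.423 ≤ a1+a2=5.987 → R2 fires; G=2 P=1 A=6 Y=11 C=3
Draw 3: a1=1.017, a2=2.130, a3=8.250, a0=11.397; τ=−ln(0.7425)/11.397=0.026 → t=0.060; u2·a0=0.0389·11.397=0.443 ≤ a1=1.017 → R1 fires; G=2 P=1 A=8 Y=11 C=4
Draw 4: a1=1.356, a2=2.840, a3=8.250, a0=12.446; τ=−ln(0.8227)/12.446=0.016 → t=0.076; u2·a0=0.8412·12.446=10.470; a1+a2=4.196 < 10.470 ≤ a1+…+a3=12.446 → R3 fires; G=1 P=1 A=8 Y=12 C=5
Draw 5: a1=1.695, a2=2.840, a3=4.500, a0=9.035; τ=−ln(0.7303)/9.035=0.035 → t=0.111; u2·a0=0.3124·9.035=2.823; a1=1.695 < 2.823 ≤ a1+a2=4.535 → R2 fires; G=1 P=0 A=7 Y=14 C=5
Draw 6: a1=1.695, a2=0.000, a3=5.250, a0=6.945; τ=−ln(0.8839)/6.945=0.018 → t=0.129; u2·a0=0.0270·6.945=0.188 ≤ a1=1.695 → R1 fires; G=1 P=0 A=9 Y=14 C=6
Draw 7: a1=2.034, a2=0.000, a3=5.250, a0=7.284; τ=−ln(0.9375)/7.284=0.009 → t=0.138; u2·a0=0.9955·7.284=7.251; a1+a2=2.034 < 7.251 ≤ a1+…+a3=7.284 → R3 fires; G=0 P=0 A=9 Y=15 C=7
Draw 8: a1=2.373, a2=0.000, a3=0.000, a0=2.373; τ=−ln(0.9187)/2.373=0.036 → t=0.173; u2·a0=0.5704·2.373=1.354 ≤ a1=2.373 → R1 fires; G=0 P=0 A=11 Y=15 C=8
Draw 9: a1=2.712, a2=0.000, a3=0.000, a0=2.712; τ=−ln(0.3014)/2.712=0.442 → t=0.616; u2·a0=0.9542·2.712=2.588 ≤ a1=2.712 → R1 fires; G=0 P=0 A=13 Y=15 C=9
Draw 10: a1=3.051, a2=0.000, a3=0.000, a0=3.051; τ=−ln(0.9638)/3.051=0.012 → t=0.628; u2·a0=0.2570·3.051=0.784 ≤ a1=3.051 → R1 fires; G=0 P=0 A=15 Y=15 C=10
Draw 11: a1=3.390, a2=0.000, a3=0.000, a0=3.390; τ=−ln(0.2131)/3.390=0.456 → t=1.084 > T=0.81: stop.
Y first becomes ≥ 13 when it reaches 14 at the event at t=0.111.

Threshold first reached at t = 0.111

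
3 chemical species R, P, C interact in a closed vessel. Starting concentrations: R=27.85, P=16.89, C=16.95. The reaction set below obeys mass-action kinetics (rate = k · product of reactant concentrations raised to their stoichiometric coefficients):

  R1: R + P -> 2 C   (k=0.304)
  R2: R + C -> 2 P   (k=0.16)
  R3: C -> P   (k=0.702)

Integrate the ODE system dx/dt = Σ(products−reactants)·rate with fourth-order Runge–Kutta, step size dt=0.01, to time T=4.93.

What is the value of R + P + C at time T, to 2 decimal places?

Value at T = 61.69

Check how each reaction changes W = R + P + C (weight of products minus weight of reactants):
R1: R + P -> 2 C: (1·2) − (1·1 + 1·1) = 2 − 2 = 0
R2: R + C -> 2 P: (1·2) − (1·1 + 1·1) = 2 − 2 = 0
R3: C -> P: (1·1) − (1·1) = 1 − 1 = 0
Every reaction leaves W unchanged, so W is conserved and no simulation is needed: W(T) = W(0) = 27.85 + 16.89 + 16.95 = 61.69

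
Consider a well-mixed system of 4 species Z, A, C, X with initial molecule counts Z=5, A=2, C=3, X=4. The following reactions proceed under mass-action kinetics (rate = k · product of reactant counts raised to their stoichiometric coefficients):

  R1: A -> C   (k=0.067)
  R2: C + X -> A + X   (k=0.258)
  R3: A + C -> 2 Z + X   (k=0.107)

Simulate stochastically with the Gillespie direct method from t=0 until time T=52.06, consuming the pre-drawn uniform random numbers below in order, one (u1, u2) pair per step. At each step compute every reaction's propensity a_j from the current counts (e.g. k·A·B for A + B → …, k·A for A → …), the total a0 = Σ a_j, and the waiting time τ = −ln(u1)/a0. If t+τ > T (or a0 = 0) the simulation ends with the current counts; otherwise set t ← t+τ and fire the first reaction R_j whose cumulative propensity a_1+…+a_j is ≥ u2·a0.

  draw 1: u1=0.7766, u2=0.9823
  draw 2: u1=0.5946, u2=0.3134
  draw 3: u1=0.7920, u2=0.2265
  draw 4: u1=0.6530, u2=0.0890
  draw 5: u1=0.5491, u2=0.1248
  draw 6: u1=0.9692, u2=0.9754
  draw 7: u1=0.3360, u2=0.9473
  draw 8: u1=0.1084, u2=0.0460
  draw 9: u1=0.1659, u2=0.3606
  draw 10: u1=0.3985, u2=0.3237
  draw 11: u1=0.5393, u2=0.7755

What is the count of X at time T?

t=0.000: Z=5 A=2 C=3 X=4
Draw 1: a1=0.134, a2=3.096, a3=0.642, a0=3.872; τ=−ln(0.7766)/3.872=0.065 → t=0.065; u2·a0=0.9823·3.872=3.803; a1+a2=3.230 < 3.803 ≤ a1+…+a3=3.872 → R3 fires; Z=7 A=1 C=2 X=5
Draw 2: a1=0.067, a2=2.580, a3=0.214, a0=2.861; τ=−ln(0.5946)/2.861=0.182 → t=0.247; u2·a0=0.3134·2.861=0.897; a1=0.067 < 0.897 ≤ a1+a2=2.647 → R2 fires; Z=7 A=2 C=1 X=5
Draw 3: a1=0.134, a2=1.290, a3=0.214, a0=1.638; τ=−ln(0.7920)/1.638=0.142 → t=0.389; u2·a0=0.2265·1.638=0.371; a1=0.134 < 0.371 ≤ a1+a2=1.424 → R2 fires; Z=7 A=3 C=0 X=5
Draw 4: a1=0.201, a2=0.000, a3=0.000, a0=0.201; τ=−ln(0.6530)/0.201=2.120 → t=2.510; u2·a0=0.0890·0.201=0.018 ≤ a1=0.201 → R1 fires; Z=7 A=2 C=1 X=5
Draw 5: a1=0.134, a2=1.290, a3=0.214, a0=1.638; τ=−ln(0.5491)/1.638=0.366 → t=2.876; u2·a0=0.1248·1.638=0.204; a1=0.134 < 0.204 ≤ a1+a2=1.424 → R2 fires; Z=7 A=3 C=0 X=5
Draw 6: a1=0.201, a2=0.000, a3=0.000, a0=0.201; τ=−ln(0.9692)/0.201=0.156 → t=3.031; u2·a0=0.9754·0.201=0.196 ≤ a1=0.201 → R1 fires; Z=7 A=2 C=1 X=5
Draw 7: a1=0.134, a2=1.290, a3=0.214, a0=1.638; τ=−ln(0.3360)/1.638=0.666 → t=3.697; u2·a0=0.9473·1.638=1.552; a1+a2=1.424 < 1.552 ≤ a1+…+a3=1.638 → R3 fires; Z=9 A=1 C=0 X=6
Draw 8: a1=0.067, a2=0.000, a3=0.000, a0=0.067; τ=−ln(0.1084)/0.067=33.163 → t=36.860; u2·a0=0.0460·0.067=0.003 ≤ a1=0.067 → R1 fires; Z=9 A=0 C=1 X=6
Draw 9: a1=0.000, a2=1.548, a3=0.000, a0=1.548; τ=−ln(0.1659)/1.548=1.160 → t=38.021; u2·a0=0.3606·1.548=0.558; a1=0.000 < 0.558 ≤ a1+a2=1.548 → R2 fires; Z=9 A=1 C=0 X=6
Draw 10: a1=0.067, a2=0.000, a3=0.000, a0=0.067; τ=−ln(0.3985)/0.067=13.732 → t=51.753; u2·a0=0.3237·0.067=0.022 ≤ a1=0.067 → R1 fires; Z=9 A=0 C=1 X=6
Draw 11: a1=0.000, a2=1.548, a3=0.000, a0=1.548; τ=−ln(0.5393)/1.548=0.399 → t=52.152 > T=52.06: stop.
Read off X at T=52.06: 6

X at T = 6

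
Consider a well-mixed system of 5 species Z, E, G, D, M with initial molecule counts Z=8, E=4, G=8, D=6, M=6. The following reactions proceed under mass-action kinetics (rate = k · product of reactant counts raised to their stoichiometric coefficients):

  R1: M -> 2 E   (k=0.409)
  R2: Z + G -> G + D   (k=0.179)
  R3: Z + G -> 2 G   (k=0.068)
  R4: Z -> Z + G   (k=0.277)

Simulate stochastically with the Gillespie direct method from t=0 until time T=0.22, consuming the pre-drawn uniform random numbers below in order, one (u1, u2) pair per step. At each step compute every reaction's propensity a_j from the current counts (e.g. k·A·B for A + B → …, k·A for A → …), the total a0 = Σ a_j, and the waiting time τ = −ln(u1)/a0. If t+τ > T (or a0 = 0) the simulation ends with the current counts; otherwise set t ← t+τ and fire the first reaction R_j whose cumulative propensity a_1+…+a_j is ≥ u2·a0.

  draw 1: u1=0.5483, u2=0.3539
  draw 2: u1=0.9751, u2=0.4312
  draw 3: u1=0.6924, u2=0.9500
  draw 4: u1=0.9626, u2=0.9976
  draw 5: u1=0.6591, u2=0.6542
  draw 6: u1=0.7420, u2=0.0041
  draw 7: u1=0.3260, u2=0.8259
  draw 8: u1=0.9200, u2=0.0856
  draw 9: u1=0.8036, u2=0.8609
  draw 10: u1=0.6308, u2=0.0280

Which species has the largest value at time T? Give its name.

Dominant species at T: G

t=0.000: Z=8 E=4 G=8 D=6 M=6
Draw 1: a1=2.454, a2=11.456, a3=4.352, a4=2.216, a0=20.478; τ=−ln(0.5483)/20.478=0.029 → t=0.029; u2·a0=0.3539·20.478=7.247; a1=2.454 < 7.247 ≤ a1+a2=13.910 → R2 fires; Z=7 E=4 G=8 D=7 M=6
Draw 2: a1=2.454, a2=10.024, a3=3.808, a4=1.939, a0=18.225; τ=−ln(0.9751)/18.225=0.001 → t=0.031; u2·a0=0.4312·18.225=7.859; a1=2.454 < 7.859 ≤ a1+a2=12.478 → R2 fires; Z=6 E=4 G=8 D=8 M=6
Draw 3: a1=2.454, a2=8.592, a3=3.264, a4=1.662, a0=15.972; τ=−ln(0.6924)/15.972=0.023 → t=0.054; u2·a0=0.9500·15.972=15.173; a1+…+a3=14.310 < 15.173 ≤ a1+…+a4=15.972 → R4 fires; Z=6 E=4 G=9 D=8 M=6
Draw 4: a1=2.454, a2=9.666, a3=3.672, a4=1.662, a0=17.454; τ=−ln(0.9626)/17.454=0.002 → t=0.056; u2·a0=0.9976·17.454=17.412; a1+…+a3=15.792 < 17.412 ≤ a1+…+a4=17.454 → R4 fires; Z=6 E=4 G=10 D=8 M=6
Draw 5: a1=2.454, a2=10.740, a3=4.080, a4=1.662, a0=18.936; τ=−ln(0.6591)/18.936=0.022 → t=0.078; u2·a0=0.6542·18.936=12.388; a1=2.454 < 12.388 ≤ a1+a2=13.194 → R2 fires; Z=5 E=4 G=10 D=9 M=6
Draw 6: a1=2.454, a2=8.950, a3=3.400, a4=1.385, a0=16.189; τ=−ln(0.7420)/16.189=0.018 → t=0.096; u2·a0=0.0041·16.189=0.066 ≤ a1=2.454 → R1 fires; Z=5 E=6 G=10 D=9 M=5
Draw 7: a1=2.045, a2=8.950, a3=3.400, a4=1.385, a0=15.780; τ=−ln(0.3260)/15.780=0.071 → t=0.167; u2·a0=0.8259·15.780=13.033; a1+a2=10.995 < 13.033 ≤ a1+…+a3=14.395 → R3 fires; Z=4 E=6 G=11 D=9 M=5
Draw 8: a1=2.045, a2=7.876, a3=2.992, a4=1.108, a0=14.021; τ=−ln(0.9200)/14.021=0.006 → t=0.173; u2·a0=0.0856·14.021=1.200 ≤ a1=2.045 → R1 fires; Z=4 E=8 G=11 D=9 M=4
Draw 9: a1=1.636, a2=7.876, a3=2.992, a4=1.108, a0=13.612; τ=−ln(0.8036)/13.612=0.016 → t=0.189; u2·a0=0.8609·13.612=11.719; a1+a2=9.512 < 11.719 ≤ a1+…+a3=12.504 → R3 fires; Z=3 E=8 G=12 D=9 M=4
Draw 10: a1=1.636, a2=6.444, a3=2.448, a4=0.831, a0=11.359; τ=−ln(0.6308)/11.359=0.041 → t=0.230 > T=0.22: stop.
At T=0.22: Z=3 E=8 G=12 D=9 M=4; the largest is G.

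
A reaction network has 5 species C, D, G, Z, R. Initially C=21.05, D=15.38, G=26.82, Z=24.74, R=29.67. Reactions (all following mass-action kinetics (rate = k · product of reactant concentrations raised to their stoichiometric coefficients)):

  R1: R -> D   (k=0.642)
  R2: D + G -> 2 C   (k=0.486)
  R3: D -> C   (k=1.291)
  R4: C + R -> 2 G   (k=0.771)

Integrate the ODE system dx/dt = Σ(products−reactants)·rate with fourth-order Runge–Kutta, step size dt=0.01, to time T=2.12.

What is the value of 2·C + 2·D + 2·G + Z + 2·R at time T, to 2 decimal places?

Value at T = 210.58

Check how each reaction changes W = 2·C + 2·D + 2·G + Z + 2·R (weight of products minus weight of reactants):
R1: R -> D: (2·1) − (2·1) = 2 − 2 = 0
R2: D + G -> 2 C: (2·2) − (2·1 + 2·1) = 4 − 4 = 0
R3: D -> C: (2·1) − (2·1) = 2 − 2 = 0
R4: C + R -> 2 G: (2·2) − (2·1 + 2·1) = 4 − 4 = 0
Every reaction leaves W unchanged, so W is conserved and no simulation is needed: W(T) = W(0) = 2·21.05 + 2·15.38 + 2·26.82 + 24.74 + 2·29.67 = 210.58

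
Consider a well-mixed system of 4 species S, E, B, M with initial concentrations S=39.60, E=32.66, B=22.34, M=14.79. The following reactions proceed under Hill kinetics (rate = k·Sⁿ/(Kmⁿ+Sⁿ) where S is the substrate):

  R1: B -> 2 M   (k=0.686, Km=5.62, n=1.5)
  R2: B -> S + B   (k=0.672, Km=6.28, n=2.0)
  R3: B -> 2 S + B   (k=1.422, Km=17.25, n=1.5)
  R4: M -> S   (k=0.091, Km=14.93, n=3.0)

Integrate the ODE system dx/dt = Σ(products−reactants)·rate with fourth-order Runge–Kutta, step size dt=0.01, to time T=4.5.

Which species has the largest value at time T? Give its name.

RK4 with dt=0.01: 450 steps to T=4.5. Trajectory (selected grid times):
t=0.00: S=39.60 E=32.66 B=22.34 M=14.79
t=0.50: S=40.78 E=32.66 B=22.04 M=15.38
t=1.00: S=41.95 E=32.66 B=21.73 M=15.96
t=1.50: S=43.11 E=32.66 B=21.43 M=16.54
t=2.00: S=44.27 E=32.66 B=21.13 M=17.12
t=2.50: S=45.42 E=32.66 B=20.83 M=17.69
t=3.00: S=46.57 E=32.66 B=20.53 M=18.26
t=3.50: S=47.70 E=32.66 B=20.23 M=18.83
t=4.00: S=48.83 E=32.66 B=19.93 M=19.40
t=4.50: S=49.95 E=32.66 B=19.63 M=19.96
At T=4.5: S=49.95 E=32.66 B=19.63 M=19.96; the largest is S.

Dominant species at T: S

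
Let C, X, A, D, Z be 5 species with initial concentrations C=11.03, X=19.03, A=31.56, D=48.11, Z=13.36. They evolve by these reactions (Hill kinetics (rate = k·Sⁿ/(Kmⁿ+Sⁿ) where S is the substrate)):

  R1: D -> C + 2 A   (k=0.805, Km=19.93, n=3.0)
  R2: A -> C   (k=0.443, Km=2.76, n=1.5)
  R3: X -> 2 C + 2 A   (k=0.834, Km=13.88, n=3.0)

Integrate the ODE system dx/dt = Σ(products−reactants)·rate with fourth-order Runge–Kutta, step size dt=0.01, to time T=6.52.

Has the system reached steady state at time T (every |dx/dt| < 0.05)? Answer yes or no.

Steady state at T: no

RK4 with dt=0.01: 652 steps to T=6.52. Trajectory (selected grid times):
t=0.00: C=11.03 X=19.03 A=31.56 D=48.11 Z=13.36
t=0.72: C=12.74 X=18.60 A=33.19 D=47.57 Z=13.36
t=1.45: C=14.45 X=18.18 A=34.82 D=47.02 Z=13.36
t=2.17: C=16.13 X=17.76 A=36.40 D=46.48 Z=13.36
t=2.90: C=17.80 X=17.36 A=37.99 D=45.94 Z=13.36
t=3.62: C=19.43 X=16.96 A=39.53 D=45.41 Z=13.36
t=4.35: C=21.07 X=16.58 A=41.07 D=44.86 Z=13.36
t=5.07: C=22.66 X=16.20 A=42.57 D=44.33 Z=13.36
t=5.80: C=24.26 X=15.83 A=44.06 D=43.79 Z=13.36
t=6.52: C=25.81 X=15.48 A=45.52 D=43.27 Z=13.36
Rates at T: R1=0.7333, R2=0.4365, R3=0.4846
dx/dt at T (Σ net stoichiometry × rate): C=+2.1391, X=-0.4846, A=+1.9994, D=-0.7333, Z=+0.0000
Largest |dx/dt| is |+2.1391| (C) ≥ 0.05 → not steady.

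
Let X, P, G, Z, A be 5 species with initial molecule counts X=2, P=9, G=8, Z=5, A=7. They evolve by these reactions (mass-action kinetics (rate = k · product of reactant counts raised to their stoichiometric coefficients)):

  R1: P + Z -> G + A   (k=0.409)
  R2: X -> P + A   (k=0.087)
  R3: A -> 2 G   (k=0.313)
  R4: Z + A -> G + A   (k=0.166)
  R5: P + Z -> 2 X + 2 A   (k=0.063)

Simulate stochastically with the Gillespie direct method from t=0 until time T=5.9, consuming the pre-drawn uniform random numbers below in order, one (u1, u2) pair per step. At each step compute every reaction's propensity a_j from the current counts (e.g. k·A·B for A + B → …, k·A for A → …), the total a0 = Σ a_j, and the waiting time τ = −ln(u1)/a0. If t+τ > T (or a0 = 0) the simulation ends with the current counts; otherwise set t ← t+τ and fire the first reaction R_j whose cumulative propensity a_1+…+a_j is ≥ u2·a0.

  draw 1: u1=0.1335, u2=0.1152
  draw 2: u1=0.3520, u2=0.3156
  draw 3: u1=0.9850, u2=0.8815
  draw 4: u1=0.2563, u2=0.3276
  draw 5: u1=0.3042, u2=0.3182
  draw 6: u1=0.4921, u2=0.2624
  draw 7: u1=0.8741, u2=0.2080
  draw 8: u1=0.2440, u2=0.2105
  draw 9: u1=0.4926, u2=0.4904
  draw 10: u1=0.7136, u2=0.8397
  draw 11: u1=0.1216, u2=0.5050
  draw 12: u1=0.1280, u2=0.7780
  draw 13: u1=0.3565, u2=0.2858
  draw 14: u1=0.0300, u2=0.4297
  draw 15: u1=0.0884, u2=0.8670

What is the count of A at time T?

t=0.000: X=2 P=9 G=8 Z=5 A=7
Draw 1: a1=18.405, a2=0.174, a3=2.191, a4=5.810, a5=2.835, a0=29.415; τ=−ln(0.1335)/29.415=0.068 → t=0.068; u2·a0=0.1152·29.415=3.389 ≤ a1=18.405 → R1 fires; X=2 P=8 G=9 Z=4 A=8
Draw 2: a1=13.088, a2=0.174, a3=2.504, a4=5.312, a5=2.016, a0=23.094; τ=−ln(0.3520)/23.094=0.045 → t=0.114; u2·a0=0.3156·23.094=7.288 ≤ a1=13.088 → R1 fires; X=2 P=7 G=10 Z=3 A=9
Draw 3: a1=8.589, a2=0.174, a3=2.817, a4=4.482, a5=1.323, a0=17.385; τ=−ln(0.9850)/17.385=0.001 → t=0.115; u2·a0=0.8815·17.385=15.325; a1+…+a3=11.580 < 15.325 ≤ a1+…+a4=16.062 → R4 fires; X=2 P=7 G=11 Z=2 A=9
Draw 4: a1=5.726, a2=0.174, a3=2.817, a4=2.988, a5=0.882, a0=12.587; τ=−ln(0.2563)/12.587=0.108 → t=0.223; u2·a0=0.3276·12.587=4.124 ≤ a1=5.726 → R1 fires; X=2 P=6 G=12 Z=1 A=10
Draw 5: a1=2.454, a2=0.174, a3=3.130, a4=1.660, a5=0.378, a0=7.796; τ=−ln(0.3042)/7.796=0.153 → t=0.375; u2·a0=0.3182·7.796=2.481; a1=2.454 < 2.481 ≤ a1+a2=2.628 → R2 fires; X=1 P=7 G=12 Z=1 A=11
Draw 6: a1=2.863, a2=0.087, a3=3.443, a4=1.826, a5=0.441, a0=8.660; τ=−ln(0.4921)/8.660=0.082 → t=0.457; u2·a0=0.2624·8.660=2.272 ≤ a1=2.863 → R1 fires; X=1 P=6 G=13 Z=0 A=12
Draw 7: a1=0.000, a2=0.087, a3=3.756, a4=0.000, a5=0.000, a0=3.843; τ=−ln(0.8741)/3.843=0.035 → t=0.492; u2·a0=0.2080·3.843=0.799; a1+a2=0.087 < 0.799 ≤ a1+…+a3=3.843 → R3 fires; X=1 P=6 G=15 Z=0 A=11
Draw 8: a1=0.000, a2=0.087, a3=3.443, a4=0.000, a5=0.000, a0=3.530; τ=−ln(0.2440)/3.530=0.400 → t=0.892; u2·a0=0.2105·3.530=0.743; a1+a2=0.087 < 0.743 ≤ a1+…+a3=3.530 → R3 fires; X=1 P=6 G=17 Z=0 A=10
Draw 9: a1=0.000, a2=0.087, a3=3.130, a4=0.000, a5=0.000, a0=3.217; τ=−ln(0.4926)/3.217=0.220 → t=1.112; u2·a0=0.4904·3.217=1.578; a1+a2=0.087 < 1.578 ≤ a1+…+a3=3.217 → R3 fires; X=1 P=6 G=19 Z=0 A=9
Draw 10: a1=0.000, a2=0.087, a3=2.817, a4=0.000, a5=0.000, a0=2.904; τ=−ln(0.7136)/2.904=0.116 → t=1.228; u2·a0=0.8397·2.904=2.438; a1+a2=0.087 < 2.438 ≤ a1+…+a3=2.904 → R3 fires; X=1 P=6 G=21 Z=0 A=8
Draw 11: a1=0.000, a2=0.087, a3=2.504, a4=0.000, a5=0.000, a0=2.591; τ=−ln(0.1216)/2.591=0.813 → t=2.041; u2·a0=0.5050·2.591=1.308; a1+a2=0.087 < 1.308 ≤ a1+…+a3=2.591 → R3 fires; X=1 P=6 G=23 Z=0 A=7
Draw 12: a1=0.000, a2=0.087, a3=2.191, a4=0.000, a5=0.000, a0=2.278; τ=−ln(0.1280)/2.278=0.902 → t=2.944; u2·a0=0.7780·2.278=1.772; a1+a2=0.087 < 1.772 ≤ a1+…+a3=2.278 → R3 fires; X=1 P=6 G=25 Z=0 A=6
Draw 13: a1=0.000, a2=0.087, a3=1.878, a4=0.000, a5=0.000, a0=1.965; τ=−ln(0.3565)/1.965=0.525 → t=3.469; u2·a0=0.2858·1.965=0.562; a1+a2=0.087 < 0.562 ≤ a1+…+a3=1.965 → R3 fires; X=1 P=6 G=27 Z=0 A=5
Draw 14: a1=0.000, a2=0.087, a3=1.565, a4=0.000, a5=0.000, a0=1.652; τ=−ln(0.0300)/1.652=2.123 → t=5.591; u2·a0=0.4297·1.652=0.710; a1+a2=0.087 < 0.710 ≤ a1+…+a3=1.652 → R3 fires; X=1 P=6 G=29 Z=0 A=4
Draw 15: a1=0.000, a2=0.087, a3=1.252, a4=0.000, a5=0.000, a0=1.339; τ=−ln(0.0884)/1.339=1.812 → t=7.403 > T=5.9: stop.
Read off A at T=5.9: 4

A at T = 4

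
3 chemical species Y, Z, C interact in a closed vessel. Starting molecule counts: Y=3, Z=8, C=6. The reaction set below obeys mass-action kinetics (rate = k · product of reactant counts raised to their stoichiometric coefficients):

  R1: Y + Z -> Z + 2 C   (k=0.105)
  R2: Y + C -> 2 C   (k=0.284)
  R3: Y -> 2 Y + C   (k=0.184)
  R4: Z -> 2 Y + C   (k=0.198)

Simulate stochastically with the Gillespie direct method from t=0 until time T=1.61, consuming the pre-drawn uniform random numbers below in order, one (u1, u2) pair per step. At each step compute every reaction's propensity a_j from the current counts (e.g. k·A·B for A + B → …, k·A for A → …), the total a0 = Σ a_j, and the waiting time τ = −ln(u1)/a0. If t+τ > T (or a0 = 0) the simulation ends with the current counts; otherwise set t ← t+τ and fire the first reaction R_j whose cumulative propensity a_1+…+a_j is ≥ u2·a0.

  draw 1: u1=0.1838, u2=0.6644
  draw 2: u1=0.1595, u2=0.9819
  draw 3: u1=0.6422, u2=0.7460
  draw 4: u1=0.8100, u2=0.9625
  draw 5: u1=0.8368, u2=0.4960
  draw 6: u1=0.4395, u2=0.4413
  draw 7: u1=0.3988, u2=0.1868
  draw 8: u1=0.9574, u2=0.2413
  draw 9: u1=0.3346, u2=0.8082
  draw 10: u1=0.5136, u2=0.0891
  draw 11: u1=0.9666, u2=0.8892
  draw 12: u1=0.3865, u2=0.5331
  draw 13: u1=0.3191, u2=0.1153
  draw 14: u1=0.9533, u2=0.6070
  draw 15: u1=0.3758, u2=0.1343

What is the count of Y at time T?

Y at T = 0

t=0.000: Y=3 Z=8 C=6
Draw 1: a1=2.520, a2=5.112, a3=0.552, a4=1.584, a0=9.768; τ=−ln(0.1838)/9.768=0.173 → t=0.173; u2·a0=0.6644·9.768=6.490; a1=2.520 < 6.490 ≤ a1+a2=7.632 → R2 fires; Y=2 Z=8 C=7
Draw 2: a1=1.680, a2=3.976, a3=0.368, a4=1.584, a0=7.608; τ=−ln(0.1595)/7.608=0.241 → t=0.415; u2·a0=0.9819·7.608=7.470; a1+…+a3=6.024 < 7.470 ≤ a1+…+a4=7.608 → R4 fires; Y=4 Z=7 C=8
Draw 3: a1=2.940, a2=9.088, a3=0.736, a4=1.386, a0=14.150; τ=−ln(0.6422)/14.150=0.031 → t=0.446; u2·a0=0.7460·14.150=10.556; a1=2.940 < 10.556 ≤ a1+a2=12.028 → R2 fires; Y=3 Z=7 C=9
Draw 4: a1=2.205, a2=7.668, a3=0.552, a4=1.386, a0=11.811; τ=−ln(0.8100)/11.811=0.018 → t=0.464; u2·a0=0.9625·11.811=11.368; a1+…+a3=10.425 < 11.368 ≤ a1+…+a4=11.811 → R4 fires; Y=5 Z=6 C=10
Draw 5: a1=3.150, a2=14.200, a3=0.920, a4=1.188, a0=19.458; τ=−ln(0.8368)/19.458=0.009 → t=0.473; u2·a0=0.4960·19.458=9.651; a1=3.150 < 9.651 ≤ a1+a2=17.350 → R2 fires; Y=4 Z=6 C=11
Draw 6: a1=2.520, a2=12.496, a3=0.736, a4=1.188, a0=16.940; τ=−ln(0.4395)/16.940=0.049 → t=0.522; u2·a0=0.4413·16.940=7.476; a1=2.520 < 7.476 ≤ a1+a2=15.016 → R2 fires; Y=3 Z=6 C=12
Draw 7: a1=1.890, a2=10.224, a3=0.552, a4=1.188, a0=13.854; τ=−ln(0.3988)/13.854=0.066 → t=0.588; u2·a0=0.1868·13.854=2.588; a1=1.890 < 2.588 ≤ a1+a2=12.114 → R2 fires; Y=2 Z=6 C=13
Draw 8: a1=1.260, a2=7.384, a3=0.368, a4=1.188, a0=10.200; τ=−ln(0.9574)/10.200=0.004 → t=0.592; u2·a0=0.2413·10.200=2.461; a1=1.260 < 2.461 ≤ a1+a2=8.644 → R2 fires; Y=1 Z=6 C=14
Draw 9: a1=0.630, a2=3.976, a3=0.184, a4=1.188, a0=5.978; τ=−ln(0.3346)/5.978=0.183 → t=0.775; u2·a0=0.8082·5.978=4.831; a1+…+a3=4.790 < 4.831 ≤ a1+…+a4=5.978 → R4 fires; Y=3 Z=5 C=15
Draw 10: a1=1.575, a2=12.780, a3=0.552, a4=0.990, a0=15.897; τ=−ln(0.5136)/15.897=0.042 → t=0.817; u2·a0=0.0891·15.897=1.416 ≤ a1=1.575 → R1 fires; Y=2 Z=5 C=17
Draw 11: a1=1.050, a2=9.656, a3=0.368, a4=0.990, a0=12.064; τ=−ln(0.9666)/12.064=0.003 → t=0.820; u2·a0=0.8892·12.064=10.727; a1+a2=10.706 < 10.727 ≤ a1+…+a3=11.074 → R3 fires; Y=3 Z=5 C=18
Draw 12: a1=1.575, a2=15.336, a3=0.552, a4=0.990, a0=18.453; τ=−ln(0.3865)/18.453=0.052 → t=0.872; u2·a0=0.5331·18.453=9.837; a1=1.575 < 9.837 ≤ a1+a2=16.911 → R2 fires; Y=2 Z=5 C=19
Draw 13: a1=1.050, a2=10.792, a3=0.368, a4=0.990, a0=13.200; τ=−ln(0.3191)/13.200=0.087 → t=0.958; u2·a0=0.1153·13.200=1.522; a1=1.050 < 1.522 ≤ a1+a2=11.842 → R2 fires; Y=1 Z=5 C=20
Draw 14: a1=0.525, a2=5.680, a3=0.184, a4=0.990, a0=7.379; τ=−ln(0.9533)/7.379=0.006 → t=0.965; u2·a0=0.6070·7.379=4.479; a1=0.525 < 4.479 ≤ a1+a2=6.205 → R2 fires; Y=0 Z=5 C=21
Draw 15: a1=0.000, a2=0.000, a3=0.000, a4=0.990, a0=0.990; τ=−ln(0.3758)/0.990=0.989 → t=1.953 > T=1.61: stop.
Read off Y at T=1.61: 0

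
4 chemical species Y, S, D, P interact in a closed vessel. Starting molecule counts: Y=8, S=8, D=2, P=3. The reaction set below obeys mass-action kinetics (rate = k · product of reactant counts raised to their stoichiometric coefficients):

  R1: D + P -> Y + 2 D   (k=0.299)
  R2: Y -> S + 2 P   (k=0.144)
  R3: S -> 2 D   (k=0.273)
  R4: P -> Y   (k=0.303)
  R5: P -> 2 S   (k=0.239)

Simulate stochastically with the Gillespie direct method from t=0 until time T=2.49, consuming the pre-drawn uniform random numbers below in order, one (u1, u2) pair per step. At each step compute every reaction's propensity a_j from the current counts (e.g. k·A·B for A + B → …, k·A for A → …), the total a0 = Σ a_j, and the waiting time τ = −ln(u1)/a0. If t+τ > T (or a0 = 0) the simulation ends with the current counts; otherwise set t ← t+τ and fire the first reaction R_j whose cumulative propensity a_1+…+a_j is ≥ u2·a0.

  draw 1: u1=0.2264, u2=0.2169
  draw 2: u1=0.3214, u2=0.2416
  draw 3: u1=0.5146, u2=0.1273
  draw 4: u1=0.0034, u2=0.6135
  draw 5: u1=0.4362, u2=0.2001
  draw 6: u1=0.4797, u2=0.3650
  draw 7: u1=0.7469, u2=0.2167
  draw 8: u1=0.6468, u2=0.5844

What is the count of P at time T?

t=0.000: Y=8 S=8 D=2 P=3
Draw 1: a1=1.794, a2=1.152, a3=2.184, a4=0.909, a5=0.717, a0=6.756; τ=−ln(0.2264)/6.756=0.220 → t=0.220; u2·a0=0.2169·6.756=1.465 ≤ a1=1.794 → R1 fires; Y=9 S=8 D=3 P=2
Draw 2: a1=1.794, a2=1.296, a3=2.184, a4=0.606, a5=0.478, a0=6.358; τ=−ln(0.3214)/6.358=0.179 → t=0.398; u2·a0=0.2416·6.358=1.536 ≤ a1=1.794 → R1 fires; Y=10 S=8 D=4 P=1
Draw 3: a1=1.196, a2=1.440, a3=2.184, a4=0.303, a5=0.239, a0=5.362; τ=−ln(0.5146)/5.362=0.124 → t=0.522; u2·a0=0.1273·5.362=0.683 ≤ a1=1.196 → R1 fires; Y=11 S=8 D=5 P=0
Draw 4: a1=0.000, a2=1.584, a3=2.184, a4=0.000, a5=0.000, a0=3.768; τ=−ln(0.0034)/3.768=1.508 → t=2.031; u2·a0=0.6135·3.768=2.312; a1+a2=1.584 < 2.312 ≤ a1+…+a3=3.768 → R3 fires; Y=11 S=7 D=7 P=0
Draw 5: a1=0.000, a2=1.584, a3=1.911, a4=0.000, a5=0.000, a0=3.495; τ=−ln(0.4362)/3.495=0.237 → t=2.268; u2·a0=0.2001·3.495=0.699; a1=0.000 < 0.699 ≤ a1+a2=1.584 → R2 fires; Y=10 S=8 D=7 P=2
Draw 6: a1=4.186, a2=1.440, a3=2.184, a4=0.606, a5=0.478, a0=8.894; τ=−ln(0.4797)/8.894=0.083 → t=2.351; u2·a0=0.3650·8.894=3.246 ≤ a1=4.186 → R1 fires; Y=11 S=8 D=8 P=1
Draw 7: a1=2.392, a2=1.584, a3=2.184, a4=0.303, a5=0.239, a0=6.702; τ=−ln(0.7469)/6.702=0.044 → t=2.394; u2·a0=0.2167·6.702=1.452 ≤ a1=2.392 → R1 fires; Y=12 S=8 D=9 P=0
Draw 8: a1=0.000, a2=1.728, a3=2.184, a4=0.000, a5=0.000, a0=3.912; τ=−ln(0.6468)/3.912=0.111 → t=2.506 > T=2.49: stop.
Read off P at T=2.49: 0

P at T = 0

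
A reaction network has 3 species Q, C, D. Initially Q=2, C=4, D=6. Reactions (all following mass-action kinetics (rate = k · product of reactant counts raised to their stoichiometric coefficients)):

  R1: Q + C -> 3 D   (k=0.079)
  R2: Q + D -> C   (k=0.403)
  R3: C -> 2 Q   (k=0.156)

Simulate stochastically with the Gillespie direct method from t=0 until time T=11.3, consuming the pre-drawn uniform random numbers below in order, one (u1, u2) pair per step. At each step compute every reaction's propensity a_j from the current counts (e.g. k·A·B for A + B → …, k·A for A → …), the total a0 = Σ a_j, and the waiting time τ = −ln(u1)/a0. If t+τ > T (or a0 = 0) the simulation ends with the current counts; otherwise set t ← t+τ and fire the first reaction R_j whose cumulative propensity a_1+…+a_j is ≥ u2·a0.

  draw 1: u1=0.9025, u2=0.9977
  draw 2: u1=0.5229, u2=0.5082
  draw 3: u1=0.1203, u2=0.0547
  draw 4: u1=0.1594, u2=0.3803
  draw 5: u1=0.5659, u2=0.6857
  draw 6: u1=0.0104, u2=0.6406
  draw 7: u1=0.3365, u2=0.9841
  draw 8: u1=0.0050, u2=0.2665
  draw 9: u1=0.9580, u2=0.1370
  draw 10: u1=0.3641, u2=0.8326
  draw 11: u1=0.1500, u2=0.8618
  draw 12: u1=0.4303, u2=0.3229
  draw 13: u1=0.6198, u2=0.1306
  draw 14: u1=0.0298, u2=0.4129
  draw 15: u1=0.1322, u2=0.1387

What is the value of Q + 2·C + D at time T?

Value at T = 16

Check how each reaction changes W = Q + 2·C + D (weight of products minus weight of reactants):
R1: Q + C -> 3 D: (1·3) − (1·1 + 2·1) = 3 − 3 = 0
R2: Q + D -> C: (2·1) − (1·1 + 1·1) = 2 − 2 = 0
R3: C -> 2 Q: (1·2) − (2·1) = 2 − 2 = 0
Every reaction leaves W unchanged, so W is conserved and no simulation is needed: W(T) = W(0) = 2 + 2·4 + 6 = 16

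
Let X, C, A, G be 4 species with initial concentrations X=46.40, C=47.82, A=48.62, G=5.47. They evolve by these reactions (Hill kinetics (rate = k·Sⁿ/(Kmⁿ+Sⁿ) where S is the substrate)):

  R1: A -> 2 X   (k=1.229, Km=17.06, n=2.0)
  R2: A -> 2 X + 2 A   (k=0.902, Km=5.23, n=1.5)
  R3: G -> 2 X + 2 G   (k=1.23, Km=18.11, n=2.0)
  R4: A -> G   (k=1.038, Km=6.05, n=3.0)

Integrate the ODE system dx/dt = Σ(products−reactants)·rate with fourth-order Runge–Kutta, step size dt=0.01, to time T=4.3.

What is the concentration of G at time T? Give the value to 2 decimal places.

RK4 with dt=0.01: 430 steps to T=4.3. Trajectory (selected grid times):
t=0.00: X=46.40 C=47.82 A=48.62 G=5.47
t=0.48: X=48.39 C=47.82 A=48.02 G=6.02
t=0.96: X=50.40 C=47.82 A=47.41 G=6.58
t=1.43: X=52.39 C=47.82 A=46.83 G=7.14
t=1.91: X=54.43 C=47.82 A=46.23 G=7.72
t=2.39: X=56.50 C=47.82 A=45.63 G=8.32
t=2.87: X=58.58 C=47.82 A=45.03 G=8.92
t=3.34: X=60.64 C=47.82 A=44.45 G=9.53
t=3.82: X=62.77 C=47.82 A=43.85 G=10.16
t=4.30: X=64.92 C=47.82 A=43.26 G=10.81
Read off G at T=4.3: 10.81

G at T = 10.81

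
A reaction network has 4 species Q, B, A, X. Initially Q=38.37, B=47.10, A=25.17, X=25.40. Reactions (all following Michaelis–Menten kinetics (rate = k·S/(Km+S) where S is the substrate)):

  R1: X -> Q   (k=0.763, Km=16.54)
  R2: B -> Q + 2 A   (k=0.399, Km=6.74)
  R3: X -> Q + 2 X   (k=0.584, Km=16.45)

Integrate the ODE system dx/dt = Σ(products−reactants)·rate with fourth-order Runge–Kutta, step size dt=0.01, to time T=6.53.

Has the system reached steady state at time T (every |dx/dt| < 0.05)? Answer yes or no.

RK4 with dt=0.01: 653 steps to T=6.53. Trajectory (selected grid times):
t=0.00: Q=38.37 B=47.10 A=25.17 X=25.40
t=0.73: Q=39.22 B=46.85 A=25.68 X=25.32
t=1.45: Q=40.06 B=46.59 A=26.18 X=25.24
t=2.18: Q=40.91 B=46.34 A=26.69 X=25.17
t=2.90: Q=41.74 B=46.09 A=27.19 X=25.09
t=3.63: Q=42.59 B=45.84 A=27.70 X=25.01
t=4.35: Q=43.42 B=45.58 A=28.20 X=24.93
t=5.08: Q=44.27 B=45.33 A=28.71 X=24.86
t=5.80: Q=45.10 B=45.08 A=29.21 X=24.78
t=6.53: Q=45.94 B=44.83 A=29.71 X=24.70
Rates at T: R1=0.4570, R2=0.3469, R3=0.3505
dx/dt at T (Σ net stoichiometry × rate): Q=+1.1544, B=-0.3469, A=+0.6937, X=-0.1064
Largest |dx/dt| is |+1.1544| (Q) ≥ 0.05 → not steady.

Steady state at T: no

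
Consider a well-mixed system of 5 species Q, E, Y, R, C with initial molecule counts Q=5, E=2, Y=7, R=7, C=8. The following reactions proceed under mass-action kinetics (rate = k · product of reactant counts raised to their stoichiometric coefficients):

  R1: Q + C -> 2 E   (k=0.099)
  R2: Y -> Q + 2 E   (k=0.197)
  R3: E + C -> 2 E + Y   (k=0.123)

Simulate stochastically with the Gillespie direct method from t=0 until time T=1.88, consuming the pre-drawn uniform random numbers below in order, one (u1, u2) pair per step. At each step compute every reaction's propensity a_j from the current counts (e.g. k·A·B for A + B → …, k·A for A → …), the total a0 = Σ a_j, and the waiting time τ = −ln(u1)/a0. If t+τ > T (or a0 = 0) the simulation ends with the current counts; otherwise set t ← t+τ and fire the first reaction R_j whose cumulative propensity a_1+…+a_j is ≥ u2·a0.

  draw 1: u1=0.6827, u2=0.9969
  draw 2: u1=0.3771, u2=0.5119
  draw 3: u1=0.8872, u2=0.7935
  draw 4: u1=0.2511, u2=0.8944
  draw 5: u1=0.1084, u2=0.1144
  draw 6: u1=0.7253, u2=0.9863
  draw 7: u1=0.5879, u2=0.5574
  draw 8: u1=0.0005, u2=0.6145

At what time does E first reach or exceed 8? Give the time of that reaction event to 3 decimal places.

Threshold first reached at t = 0.582

t=0.000: Q=5 E=2 Y=7 R=7 C=8
Draw 1: a1=3.960, a2=1.379, a3=1.968, a0=7.307; τ=−ln(0.6827)/7.307=0.052 → t=0.052; u2·a0=0.9969·7.307=7.284; a1+a2=5.339 < 7.284 ≤ a1+…+a3=7.307 → R3 fires; Q=5 E=3 Y=8 R=7 C=7
Draw 2: a1=3.465, a2=1.576, a3=2.583, a0=7.624; τ=−ln(0.3771)/7.624=0.128 → t=0.180; u2·a0=0.5119·7.624=3.903; a1=3.465 < 3.903 ≤ a1+a2=5.041 → R2 fires; Q=6 E=5 Y=7 R=7 C=7
Draw 3: a1=4.158, a2=1.379, a3=4.305, a0=9.842; τ=−ln(0.8872)/9.842=0.012 → t=0.192; u2·a0=0.7935·9.842=7.810; a1+a2=5.537 < 7.810 ≤ a1+…+a3=9.842 → R3 fires; Q=6 E=6 Y=8 R=7 C=6
Draw 4: a1=3.564, a2=1.576, a3=4.428, a0=9.568; τ=−ln(0.2511)/9.568=0.144 → t=0.337; u2·a0=0.8944·9.568=8.558; a1+a2=5.140 < 8.558 ≤ a1+…+a3=9.568 → R3 fires; Q=6 E=7 Y=9 R=7 C=5
Draw 5: a1=2.970, a2=1.773, a3=4.305, a0=9.048; τ=−ln(0.1084)/9.048=0.246 → t=0.582; u2·a0=0.1144·9.048=1.035 ≤ a1=2.970 → R1 fires; Q=5 E=9 Y=9 R=7 C=4
Draw 6: a1=1.980, a2=1.773, a3=4.428, a0=8.181; τ=−ln(0.7253)/8.181=0.039 → t=0.622; u2·a0=0.9863·8.181=8.069; a1+a2=3.753 < 8.069 ≤ a1+…+a3=8.181 → R3 fires; Q=5 E=10 Y=10 R=7 C=3
Draw 7: a1=1.485, a2=1.970, a3=3.690, a0=7.145; τ=−ln(0.5879)/7.145=0.074 → t=0.696; u2·a0=0.5574·7.145=3.983; a1+a2=3.455 < 3.983 ≤ a1+…+a3=7.145 → R3 fires; Q=5 E=11 Y=11 R=7 C=2
Draw 8: a1=0.990, a2=2.167, a3=2.706, a0=5.863; τ=−ln(0.0005)/5.863=1.296 → t=1.992 > T=1.88: stop.
E first becomes ≥ 8 when it reaches 9 at the event at t=0.582.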